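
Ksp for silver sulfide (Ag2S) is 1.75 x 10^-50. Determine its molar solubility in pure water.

Ag2S(s) ⇌ 2 Ag^+ + S^2-
Ksp = [Ag^+]^2[S^2-]
With molar solubility s: [Ag^+] = 2s, [S^2-] = s.
So Ksp = (2s)^2 × s = 4s^3
s = (1.75 x 10^-50 / 4)^(1/3) = 1.64 × 10^-17 M

1.64e-17 M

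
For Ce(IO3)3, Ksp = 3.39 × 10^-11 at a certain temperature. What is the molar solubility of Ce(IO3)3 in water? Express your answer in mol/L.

s = 1.06e-3 M

Ce(IO3)3(s) ⇌ Ce^3+ + 3 IO3^-
Ksp = [Ce^3+][IO3^-]^3
If s mol/L of Ce(IO3)3 dissolves, [Ce^3+] = s and [IO3^-] = 3s.
So Ksp = s × (3s)^3 = 27s^4
Solving, s = (3.39 × 10^-11/27)^(1/4) = 1.06 x 10^-3 M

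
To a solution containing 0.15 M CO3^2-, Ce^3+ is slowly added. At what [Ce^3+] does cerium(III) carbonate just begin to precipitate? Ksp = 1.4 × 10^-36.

Ce2(CO3)3(s) <=> 2 Ce^3+(aq) + 3 CO3^2-(aq)
Ksp = [Ce^3+]^2[CO3^2-]^3
Precipitation begins when Q = Ksp. With [CO3^2-] = 0.15 M:
1.4 × 10^-36 = (0.15)^3 × [Ce^3+]^2
[Ce^3+] = (1.4 × 10^-36 / 3.38 × 10^-3)^(1/2) = 2.0 × 10^-17 M

2.0 × 10^-17 M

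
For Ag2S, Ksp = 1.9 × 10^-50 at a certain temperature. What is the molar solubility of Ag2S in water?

Ag2S(s) ⇌ 2 Ag^+(aq) + S^2-(aq)
Ksp = [Ag^+]^2[S^2-]
For each mole of Ag2S that dissolves: [Ag^+] = 2s, [S^2-] = s.
Ksp = (2s)^2s = 4s^3
s = (1.9 × 10^-50 / 4)^(1/3) = 1.7 × 10^-17 M

1.7 × 10^-17 M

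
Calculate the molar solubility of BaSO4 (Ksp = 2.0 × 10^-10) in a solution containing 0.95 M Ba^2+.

s = 2.1 × 10^-10 M

BaSO4(s) ⇌ Ba^2+ + SO4^2-
Ksp = [Ba^2+][SO4^2-]
Let s be the molar solubility in this solution. [Ba^2+] = 0.95 + s ≈ 0.95, [SO4^2-] = s (since the Ba^2+ already present dominates).
Ksp ≈ 0.95 × s
s = 2.1 x 10^-10 M
Check: s = 2.1 × 10^-10 ≪ 0.95, so the approximation is valid.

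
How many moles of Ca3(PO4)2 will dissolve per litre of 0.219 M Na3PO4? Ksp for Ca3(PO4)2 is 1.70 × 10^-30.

Ca3(PO4)2(s) <=> 3 Ca^2+(aq) + 2 PO4^3-(aq)
Ksp = [Ca^2+]^3[PO4^3-]^2
Let s = moles of Ca3(PO4)2 that dissolve per litre. [Ca^2+] = 3s, [PO4^3-] = 0.219 + 2s ≈ 0.219 (common-ion effect: PO4^3- is already 0.219 M).
Ksp ≈ (3s)^3 × (0.219)^2
s = 1.09 × 10^-10 M
Check: 2s = 2.2 x 10^-10 ≪ 0.219, so the approximation is valid.

s ≈ 1.09e-10 M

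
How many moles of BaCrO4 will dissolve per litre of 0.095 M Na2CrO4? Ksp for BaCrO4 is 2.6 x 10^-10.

BaCrO4(s) ⇌ Ba^2+(aq) + CrO4^2-(aq)
Ksp = [Ba^2+][CrO4^2-]
Let s = moles of BaCrO4 that dissolve per litre. [Ba^2+] = s, [CrO4^2-] = 0.095 + s ≈ 0.095 (common-ion effect: CrO4^2- is already 0.095 M).
Ksp ≈ s × 0.095
s = 2.7 × 10^-9 M
Check: s = 2.7 × 10^-9 ≪ 0.095, so the approximation is valid.

2.7e-9 M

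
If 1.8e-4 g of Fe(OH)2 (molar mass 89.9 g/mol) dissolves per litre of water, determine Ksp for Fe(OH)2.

Ksp = 3.2 x 10^-17

Molar solubility s = (1.8 x 10^-4 g/L) / (89.9 g/mol) = 2.00 × 10^-6 M.
Fe(OH)2(s) ⇌ Fe^2+ + 2 OH^-
If s mol/L of Fe(OH)2 dissolves, [Fe^2+] = s and [OH^-] = 2s.
Ksp = [Fe^2+][OH^-]^2
So Ksp = s × (2s)^2 = 4s^3
Ksp = 4 × (2.00 x 10^-6)^3 = 3.2 × 10^-17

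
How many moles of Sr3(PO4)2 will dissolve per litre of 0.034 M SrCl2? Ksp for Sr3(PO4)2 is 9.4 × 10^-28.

Sr3(PO4)2(s) <=> 3 Sr^2+(aq) + 2 PO4^3-(aq)
Ksp = [Sr^2+]^3[PO4^3-]^2
Let s be the molar solubility in this solution. [Sr^2+] = 0.034 + 3s ≈ 0.034, [PO4^3-] = 2s (Ksp is small, so little additional dissolves).
Ksp ≈ (0.034)^3 × (2s)^2
s = 2.4 × 10^-12 M
Check: 3s = 7.3 × 10^-12 ≪ 0.034, so the approximation is valid.

2.4 × 10^-12 M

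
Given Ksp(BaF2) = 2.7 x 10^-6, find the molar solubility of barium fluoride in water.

8.8 × 10^-3 M

BaF2(s) <=> Ba^2+ + 2 F^-
Ksp = [Ba^2+][F^-]^2
For each mole of BaF2 that dissolves: [Ba^2+] = s, [F^-] = 2s.
Ksp = s(2s)^2 = 4s^3
s^3 = 2.7 x 10^-6 / 4, so s = 8.8 x 10^-3 M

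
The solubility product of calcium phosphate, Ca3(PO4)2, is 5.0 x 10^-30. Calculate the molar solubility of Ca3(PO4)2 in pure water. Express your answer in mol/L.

5.4e-7 M

Ca3(PO4)2(s) ⇌ 3 Ca^2+(aq) + 2 PO4^3-(aq)
Ksp = [Ca^2+]^3[PO4^3-]^2
If s mol/L of Ca3(PO4)2 dissolves, [Ca^2+] = 3s and [PO4^3-] = 2s.
So Ksp = (3s)^3 × (2s)^2 = 108s^5
Solving, s = (5.0 x 10^-30/108)^(1/5) = 5.4 × 10^-7 M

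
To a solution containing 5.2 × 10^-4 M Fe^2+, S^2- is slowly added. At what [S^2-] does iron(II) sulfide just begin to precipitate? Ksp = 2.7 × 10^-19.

5.2 × 10^-16 M

FeS(s) ⇌ Fe^2+ + S^2-
Ksp = [Fe^2+][S^2-]
Precipitation begins when Q = Ksp. With [Fe^2+] = 5.2 × 10^-4 M:
2.7 × 10^-19 = (5.2 × 10^-4) × [S^2-]
[S^2-] = (2.7 × 10^-19 / 5.2 × 10^-4) = 5.2 x 10^-16 M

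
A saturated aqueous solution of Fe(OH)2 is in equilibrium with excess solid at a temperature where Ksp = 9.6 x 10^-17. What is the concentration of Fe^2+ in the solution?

[Fe^2+] = 2.9 × 10^-6 M

Fe(OH)2(s) ⇌ Fe^2+ + 2 OH^-
Ksp = [Fe^2+][OH^-]^2
For each mole of Fe(OH)2 that dissolves: [Fe^2+] = s, [OH^-] = 2s.
Ksp = s(2s)^2 = 4s^3
s = (9.6 x 10^-17 / 4)^(1/3) = 2.88 × 10^-6 M
[Fe^2+] = s = 2.9 × 10^-6 M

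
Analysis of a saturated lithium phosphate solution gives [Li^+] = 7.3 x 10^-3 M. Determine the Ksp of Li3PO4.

9.5 × 10^-10

Li3PO4(s) ⇌ 3 Li^+ + PO4^3-
Stoichiometry gives [PO4^3-] = (1/3)[Li^+] = 2.43 × 10^-3 M.
Ksp = [Li^+]^3[PO4^3-]
Ksp = (7.3 × 10^-3)^3 × 2.43 × 10^-3 = 9.5 × 10^-10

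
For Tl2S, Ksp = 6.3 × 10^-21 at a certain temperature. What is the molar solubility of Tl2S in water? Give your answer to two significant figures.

Tl2S(s) ⇌ 2 Tl^+(aq) + S^2-(aq)
Ksp = [Tl^+]^2[S^2-]
Let s = molar solubility. Then [Tl^+] = 2s and [S^2-] = s.
Ksp = (2s)^2s = 4s^3
s = (6.3 × 10^-21 / 4)^(1/3) = 1.2 × 10^-7 M

1.2 × 10^-7 M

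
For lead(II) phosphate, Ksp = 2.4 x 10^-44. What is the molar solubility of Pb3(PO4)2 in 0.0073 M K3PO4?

s ≈ 2.6 x 10^-14 M

Pb3(PO4)2(s) ⇌ 3 Pb^2+ + 2 PO4^3-
Ksp = [Pb^2+]^3[PO4^3-]^2
Let s be the molar solubility in this solution. [Pb^2+] = 3s, [PO4^3-] = 0.0073 + 2s ≈ 0.0073 (common-ion effect: PO4^3- is already 0.0073 M).
Ksp ≈ (3s)^3 × (0.0073)^2
s = 2.6 × 10^-14 M
Check: 2s = 5.1 x 10^-14 ≪ 0.0073, so the approximation is valid.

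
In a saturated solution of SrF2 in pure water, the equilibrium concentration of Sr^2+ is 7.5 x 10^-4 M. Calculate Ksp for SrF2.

SrF2(s) ⇌ Sr^2+ + 2 F^-
Stoichiometry gives [F^-] = (2/1)[Sr^2+] = 1.50 × 10^-3 M.
Ksp = [Sr^2+][F^-]^2
Ksp = 7.5 × 10^-4 × (1.50 × 10^-3)^2 = 1.7 x 10^-9

Ksp ≈ 1.7e-9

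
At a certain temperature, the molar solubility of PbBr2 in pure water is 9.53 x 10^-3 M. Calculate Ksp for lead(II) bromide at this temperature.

PbBr2(s) ⇌ Pb^2+ + 2 Br^-
For each mole of PbBr2 that dissolves: [Pb^2+] = s, [Br^-] = 2s.
Ksp = [Pb^2+][Br^-]^2
Substituting: Ksp = s(2s)^2 = 4s^3
With s = 9.53 × 10^-3: Ksp = 3.46 x 10^-6

Ksp ≈ 3.46e-6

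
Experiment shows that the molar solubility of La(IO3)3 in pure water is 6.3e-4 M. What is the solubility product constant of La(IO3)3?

Ksp = 4.3 × 10^-12

La(IO3)3(s) ⇌ La^3+ + 3 IO3^-
If s mol/L of La(IO3)3 dissolves, [La^3+] = s and [IO3^-] = 3s.
Ksp = [La^3+][IO3^-]^3
Substituting: Ksp = s(3s)^3 = 27s^4
Ksp = 27 × (6.3 × 10^-4)^4 = 4.3 × 10^-12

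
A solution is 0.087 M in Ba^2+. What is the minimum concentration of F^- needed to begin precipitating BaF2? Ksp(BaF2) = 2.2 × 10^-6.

BaF2(s) ⇌ Ba^2+ + 2 F^-
Ksp = [Ba^2+][F^-]^2
Precipitation begins when Q = Ksp. With [Ba^2+] = 0.087 M:
2.2 × 10^-6 = (0.087) × [F^-]^2
[F^-] = (2.2 × 10^-6 / 8.7 x 10^-2)^(1/2) = 5.0 × 10^-3 M

[F^-] ≈ 5.0 × 10^-3 M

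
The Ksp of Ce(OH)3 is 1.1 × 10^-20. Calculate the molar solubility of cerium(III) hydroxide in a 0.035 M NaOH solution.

s = 2.6e-16 M

Ce(OH)3(s) ⇌ Ce^3+(aq) + 3 OH^-(aq)
Ksp = [Ce^3+][OH^-]^3
Let s = moles of Ce(OH)3 that dissolve per litre. [Ce^3+] = s, [OH^-] = 0.035 + 3s ≈ 0.035 (since OH^- from NaOH dominates).
Ksp ≈ s × (0.035)^3
s = 2.6 x 10^-16 M
Check: 3s = 7.7 × 10^-16 ≪ 0.035, so the approximation is valid.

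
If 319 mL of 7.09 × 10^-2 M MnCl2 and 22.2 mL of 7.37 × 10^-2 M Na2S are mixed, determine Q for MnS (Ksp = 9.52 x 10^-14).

Q = 3.18 × 10^-4

Total volume = 319 + 22.2 = 341.2 mL.
[Mn^2+] = 7.09 × 10^-2 × (319/341.2) = 6.629 × 10^-2 M
[S^2-] = 7.37 × 10^-2 × (22.2/341.2) = 4.795 × 10^-3 M
MnS(s) ⇌ Mn^2+ + S^2-, so Q = [Mn^2+][S^2-]
Q = (6.629 × 10^-2)(4.795 × 10^-3) = 3.18 × 10^-4
Q > Ksp, so MnS will precipitate.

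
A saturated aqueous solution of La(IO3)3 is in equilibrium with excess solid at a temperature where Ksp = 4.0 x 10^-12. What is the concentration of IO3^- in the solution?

La(IO3)3(s) <=> La^3+(aq) + 3 IO3^-(aq)
Ksp = [La^3+][IO3^-]^3
With molar solubility s: [La^3+] = s, [IO3^-] = 3s.
Substituting: Ksp = s(3s)^3 = 27s^4
s = (4.0 x 10^-12 / 27)^(1/4) = 6.20 × 10^-4 M
[IO3^-] = 3s = 1.9 × 10^-3 M

1.9 x 10^-3 M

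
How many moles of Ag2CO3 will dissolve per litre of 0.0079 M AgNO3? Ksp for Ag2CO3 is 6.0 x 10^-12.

Ag2CO3(s) <=> 2 Ag^+ + CO3^2-
Ksp = [Ag^+]^2[CO3^2-]
Let s be the molar solubility in this solution. [Ag^+] = 0.0079 + 2s ≈ 0.0079, [CO3^2-] = s (Ksp is small, so little additional dissolves).
Ksp ≈ (0.0079)^2 × s
s = 9.6 x 10^-8 M
Check: 2s = 1.9 × 10^-7 ≪ 0.0079, so the approximation is valid.

9.6e-8 M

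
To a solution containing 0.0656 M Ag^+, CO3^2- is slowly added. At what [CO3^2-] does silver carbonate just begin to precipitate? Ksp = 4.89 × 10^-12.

Ag2CO3(s) ⇌ 2 Ag^+ + CO3^2-
Ksp = [Ag^+]^2[CO3^2-]
Precipitation begins when Q = Ksp. With [Ag^+] = 0.0656 M:
4.89 × 10^-12 = (0.0656)^2 × [CO3^2-]
[CO3^2-] = (4.89 × 10^-12 / 4.303 × 10^-3) = 1.14 x 10^-9 M

[CO3^2-] ≈ 1.14e-9 M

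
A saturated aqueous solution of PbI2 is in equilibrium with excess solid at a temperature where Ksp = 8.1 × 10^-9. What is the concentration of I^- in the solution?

PbI2(s) ⇌ Pb^2+ + 2 I^-
Ksp = [Pb^2+][I^-]^2
With molar solubility s: [Pb^2+] = s, [I^-] = 2s.
Ksp = s(2s)^2 = 4s^3
s = (8.1 × 10^-9 / 4)^(1/3) = 1.27 × 10^-3 M
[I^-] = 2s = 2.5 × 10^-3 M

[I^-] ≈ 2.5 × 10^-3 M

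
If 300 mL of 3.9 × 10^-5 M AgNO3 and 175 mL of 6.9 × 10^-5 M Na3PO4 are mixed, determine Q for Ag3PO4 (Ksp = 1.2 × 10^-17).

3.8e-19

Total volume = 300 + 175 = 475 mL.
[Ag^+] = 3.9 × 10^-5 × (300/475) = 2.46 x 10^-5 M
[PO4^3-] = 6.9 × 10^-5 × (175/475) = 2.54 × 10^-5 M
Ag3PO4(s) ⇌ 3 Ag^+ + PO4^3-, so Q = [Ag^+]^3[PO4^3-]
Q = (2.46 × 10^-5)^3(2.54 × 10^-5) = 3.8 x 10^-19
Q < Ksp, so no precipitate of Ag3PO4 forms.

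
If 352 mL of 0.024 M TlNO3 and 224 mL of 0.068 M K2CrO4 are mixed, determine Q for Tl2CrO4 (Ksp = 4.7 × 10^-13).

Total volume = 352 + 224 = 576 mL.
[Tl^+] = 2.4 x 10^-2 × (352/576) = 1.47 × 10^-2 M
[CrO4^2-] = 6.8 × 10^-2 × (224/576) = 2.64 × 10^-2 M
Tl2CrO4(s) ⇌ 2 Tl^+ + CrO4^2-, so Q = [Tl^+]^2[CrO4^2-]
Q = (1.47 × 10^-2)^2(2.64 × 10^-2) = 5.7 x 10^-6
Q > Ksp, so Tl2CrO4 will precipitate.

Q ≈ 5.7e-6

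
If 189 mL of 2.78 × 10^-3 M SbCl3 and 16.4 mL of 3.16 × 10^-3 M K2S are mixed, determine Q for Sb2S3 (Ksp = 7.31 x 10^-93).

Q = 1.05e-16

Total volume = 189 + 16.4 = 205.4 mL.
[Sb^3+] = 2.78 x 10^-3 × (189/205.4) = 2.558 × 10^-3 M
[S^2-] = 3.16 × 10^-3 × (16.4/205.4) = 2.523 x 10^-4 M
Sb2S3(s) <=> 2 Sb^3+(aq) + 3 S^2-(aq), so Q = [Sb^3+]^2[S^2-]^3
Q = (2.558 × 10^-3)^2(2.523 x 10^-4)^3 = 1.05 × 10^-16
Q > Ksp, so Sb2S3 will precipitate.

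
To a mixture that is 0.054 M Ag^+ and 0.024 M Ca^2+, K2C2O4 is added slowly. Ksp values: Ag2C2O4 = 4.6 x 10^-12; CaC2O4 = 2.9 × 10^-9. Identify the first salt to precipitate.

Ag2C2O4

Precipitation of each salt starts when its ion product equals its Ksp.
For Ag2C2O4: 4.6 x 10^-12 = (0.054)^2 × [C2O4^2-]  ⇒  [C2O4^2-] = 1.6 × 10^-9 M.
For CaC2O4: 2.9 × 10^-9 = 0.024 × [C2O4^2-]  ⇒  [C2O4^2-] = 1.2 × 10^-7 M.
The salt with the lower threshold [C2O4^2-] precipitates first: Ag2C2O4.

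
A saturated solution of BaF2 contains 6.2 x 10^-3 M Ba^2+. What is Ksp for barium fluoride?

BaF2(s) ⇌ Ba^2+(aq) + 2 F^-(aq)
Stoichiometry gives [F^-] = (2/1)[Ba^2+] = 1.24 × 10^-2 M.
Ksp = [Ba^2+][F^-]^2
Ksp = 6.2 × 10^-3 × (1.24 × 10^-2)^2 = 9.5 × 10^-7

Ksp ≈ 9.5 × 10^-7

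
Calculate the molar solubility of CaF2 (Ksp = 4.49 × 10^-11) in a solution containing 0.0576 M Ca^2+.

1.40e-5 M

CaF2(s) ⇌ Ca^2+ + 2 F^-
Ksp = [Ca^2+][F^-]^2
If s mol/L dissolves here, [Ca^2+] = 0.0576 + s ≈ 0.0576, [F^-] = 2s (since the Ca^2+ already present dominates).
Ksp ≈ 0.0576 × (2s)^2
s = 1.40 x 10^-5 M
Check: s = 1.4 x 10^-5 ≪ 0.0576, so the approximation is valid.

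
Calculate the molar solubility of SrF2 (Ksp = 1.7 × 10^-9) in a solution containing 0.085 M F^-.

s ≈ 2.4 × 10^-7 M

SrF2(s) ⇌ Sr^2+ + 2 F^-
Ksp = [Sr^2+][F^-]^2
If s mol/L dissolves here, [Sr^2+] = s, [F^-] = 0.085 + 2s ≈ 0.085 (common-ion effect: F^- is already 0.085 M).
Ksp ≈ s × (0.085)^2
s = 2.4 × 10^-7 M
Check: 2s = 4.7 × 10^-7 ≪ 0.085, so the approximation is valid.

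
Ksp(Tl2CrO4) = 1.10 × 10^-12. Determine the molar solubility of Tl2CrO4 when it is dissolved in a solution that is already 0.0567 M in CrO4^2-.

s ≈ 2.20e-6 M

Tl2CrO4(s) ⇌ 2 Tl^+ + CrO4^2-
Ksp = [Tl^+]^2[CrO4^2-]
Let s be the molar solubility in this solution. [Tl^+] = 2s, [CrO4^2-] = 0.0567 + s ≈ 0.0567 (common-ion effect: CrO4^2- is already 0.0567 M).
Ksp ≈ (2s)^2 × 0.0567
s = 2.20 x 10^-6 M
Check: s = 2.2 × 10^-6 ≪ 0.0567, so the approximation is valid.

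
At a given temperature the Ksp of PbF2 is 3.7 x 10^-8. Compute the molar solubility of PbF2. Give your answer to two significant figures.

s ≈ 2.1 × 10^-3 M

PbF2(s) ⇌ Pb^2+ + 2 F^-
Ksp = [Pb^2+][F^-]^2
For each mole of PbF2 that dissolves: [Pb^2+] = s, [F^-] = 2s.
Substituting: Ksp = s(2s)^2 = 4s^3
s^3 = 3.7 x 10^-8 / 4, so s = 2.1 × 10^-3 M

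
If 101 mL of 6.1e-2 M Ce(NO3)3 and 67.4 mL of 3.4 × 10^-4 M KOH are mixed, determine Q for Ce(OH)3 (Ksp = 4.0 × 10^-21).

Total volume = 101 + 67.4 = 168.4 mL.
[Ce^3+] = 6.1 × 10^-2 × (101/168.4) = 3.66 × 10^-2 M
[OH^-] = 3.4 × 10^-4 × (67.4/168.4) = 1.36 × 10^-4 M
Ce(OH)3(s) <=> Ce^3+(aq) + 3 OH^-(aq), so Q = [Ce^3+][OH^-]^3
Q = (3.66 × 10^-2)(1.36 × 10^-4)^3 = 9.2 × 10^-14
Q > Ksp, so Ce(OH)3 will precipitate.

9.2 × 10^-14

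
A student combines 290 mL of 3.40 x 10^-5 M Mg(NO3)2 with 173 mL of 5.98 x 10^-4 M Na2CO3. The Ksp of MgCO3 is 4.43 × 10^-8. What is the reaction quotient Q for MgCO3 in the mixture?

Q = 4.76e-9

Total volume = 290 + 173 = 463 mL.
[Mg^2+] = 3.40 × 10^-5 × (290/463) = 2.130 × 10^-5 M
[CO3^2-] = 5.98 x 10^-4 × (173/463) = 2.234 x 10^-4 M
MgCO3(s) ⇌ Mg^2+ + CO3^2-, so Q = [Mg^2+][CO3^2-]
Q = (2.130 x 10^-5)(2.234 x 10^-4) = 4.76 × 10^-9
Q < Ksp, so no precipitate of MgCO3 forms.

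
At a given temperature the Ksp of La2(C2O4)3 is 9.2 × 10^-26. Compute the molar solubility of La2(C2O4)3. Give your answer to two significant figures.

s ≈ 3.9e-6 M

La2(C2O4)3(s) <=> 2 La^3+(aq) + 3 C2O4^2-(aq)
Ksp = [La^3+]^2[C2O4^2-]^3
If s mol/L of La2(C2O4)3 dissolves, [La^3+] = 2s and [C2O4^2-] = 3s.
Ksp = (2s)^2(3s)^3 = 108s^5
s = (9.2 × 10^-26 / 108)^(1/5) = 3.9 × 10^-6 M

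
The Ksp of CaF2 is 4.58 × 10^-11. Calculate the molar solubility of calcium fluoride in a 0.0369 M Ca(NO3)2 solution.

CaF2(s) <=> Ca^2+ + 2 F^-
Ksp = [Ca^2+][F^-]^2
Let s be the molar solubility in this solution. [Ca^2+] = 0.0369 + s ≈ 0.0369, [F^-] = 2s (since Ca^2+ from Ca(NO3)2 dominates).
Ksp ≈ 0.0369 × (2s)^2
s = 1.76 × 10^-5 M
Check: s = 1.8 × 10^-5 ≪ 0.0369, so the approximation is valid.

s = 1.76 x 10^-5 M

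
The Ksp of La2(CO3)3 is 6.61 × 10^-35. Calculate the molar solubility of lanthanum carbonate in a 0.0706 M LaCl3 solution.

La2(CO3)3(s) <=> 2 La^3+(aq) + 3 CO3^2-(aq)
Ksp = [La^3+]^2[CO3^2-]^3
If s mol/L dissolves here, [La^3+] = 0.0706 + 2s ≈ 0.0706, [CO3^2-] = 3s (Ksp is small, so little additional dissolves).
Ksp ≈ (0.0706)^2 × (3s)^3
s = 7.89 × 10^-12 M
Check: 2s = 1.6 × 10^-11 ≪ 0.0706, so the approximation is valid.

s = 7.89e-12 M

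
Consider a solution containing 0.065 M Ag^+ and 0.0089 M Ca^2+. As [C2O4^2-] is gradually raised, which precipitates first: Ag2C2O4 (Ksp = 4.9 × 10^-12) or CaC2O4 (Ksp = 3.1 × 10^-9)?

Ag2C2O4

Precipitation of each salt starts when its ion product equals its Ksp.
For Ag2C2O4: 4.9 × 10^-12 = (0.065)^2 × [C2O4^2-]  ⇒  [C2O4^2-] = 1.2 × 10^-9 M.
For CaC2O4: 3.1 × 10^-9 = 0.0089 × [C2O4^2-]  ⇒  [C2O4^2-] = 3.5 × 10^-7 M.
The salt with the lower threshold [C2O4^2-] precipitates first: Ag2C2O4.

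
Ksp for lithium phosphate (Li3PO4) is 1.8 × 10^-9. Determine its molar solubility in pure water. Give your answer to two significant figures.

Li3PO4(s) ⇌ 3 Li^+(aq) + PO4^3-(aq)
Ksp = [Li^+]^3[PO4^3-]
If s mol/L of Li3PO4 dissolves, [Li^+] = 3s and [PO4^3-] = s.
Ksp = (3s)^3s = 27s^4
s = (1.8 × 10^-9 / 27)^(1/4) = 2.9 × 10^-3 M

2.9 × 10^-3 M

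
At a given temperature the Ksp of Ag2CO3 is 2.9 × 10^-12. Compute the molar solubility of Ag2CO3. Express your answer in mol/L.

Ag2CO3(s) ⇌ 2 Ag^+(aq) + CO3^2-(aq)
Ksp = [Ag^+]^2[CO3^2-]
If s mol/L of Ag2CO3 dissolves, [Ag^+] = 2s and [CO3^2-] = s.
Ksp = (2s)^2s = 4s^3
s = (2.9 × 10^-12 / 4)^(1/3) = 9.0 × 10^-5 M

9.0 x 10^-5 M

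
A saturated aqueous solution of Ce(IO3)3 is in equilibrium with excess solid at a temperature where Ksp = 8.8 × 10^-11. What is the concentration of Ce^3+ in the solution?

[Ce^3+] = 1.3 × 10^-3 M

Ce(IO3)3(s) ⇌ Ce^3+(aq) + 3 IO3^-(aq)
Ksp = [Ce^3+][IO3^-]^3
If s mol/L of Ce(IO3)3 dissolves, [Ce^3+] = s and [IO3^-] = 3s.
So Ksp = s × (3s)^3 = 27s^4
s = (8.8 × 10^-11 / 27)^(1/4) = 1.34 x 10^-3 M
[Ce^3+] = s = 1.3 x 10^-3 M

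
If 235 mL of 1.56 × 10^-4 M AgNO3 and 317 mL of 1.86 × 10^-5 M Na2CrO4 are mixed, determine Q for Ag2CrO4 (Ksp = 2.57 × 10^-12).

Total volume = 235 + 317 = 552 mL.
[Ag^+] = 1.56 × 10^-4 × (235/552) = 6.641 × 10^-5 M
[CrO4^2-] = 1.86 × 10^-5 × (317/552) = 1.068 × 10^-5 M
Ag2CrO4(s) ⇌ 2 Ag^+ + CrO4^2-, so Q = [Ag^+]^2[CrO4^2-]
Q = (6.641 × 10^-5)^2(1.068 × 10^-5) = 4.71 × 10^-14
Q < Ksp, so no precipitate of Ag2CrO4 forms.

Q = 4.71 x 10^-14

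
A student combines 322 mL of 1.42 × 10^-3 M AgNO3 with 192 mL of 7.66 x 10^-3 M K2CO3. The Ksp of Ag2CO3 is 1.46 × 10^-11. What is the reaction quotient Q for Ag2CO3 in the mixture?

Q ≈ 2.26 × 10^-9

Total volume = 322 + 192 = 514 mL.
[Ag^+] = 1.42 × 10^-3 × (322/514) = 8.896 x 10^-4 M
[CO3^2-] = 7.66 x 10^-3 × (192/514) = 2.861 × 10^-3 M
Ag2CO3(s) ⇌ 2 Ag^+ + CO3^2-, so Q = [Ag^+]^2[CO3^2-]
Q = (8.896 × 10^-4)^2(2.861 × 10^-3) = 2.26 × 10^-9
Q > Ksp, so Ag2CO3 will precipitate.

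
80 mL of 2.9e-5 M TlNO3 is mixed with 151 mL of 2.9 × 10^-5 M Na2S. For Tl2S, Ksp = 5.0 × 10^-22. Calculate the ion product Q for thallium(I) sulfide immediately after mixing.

Total volume = 80 + 151 = 231 mL.
[Tl^+] = 2.9 x 10^-5 × (80/231) = 1.00 × 10^-5 M
[S^2-] = 2.9 x 10^-5 × (151/231) = 1.90 × 10^-5 M
Tl2S(s) ⇌ 2 Tl^+(aq) + S^2-(aq), so Q = [Tl^+]^2[S^2-]
Q = (1.00 × 10^-5)^2(1.90 × 10^-5) = 1.9 x 10^-15
Q > Ksp, so Tl2S will precipitate.

Q = 1.9 x 10^-15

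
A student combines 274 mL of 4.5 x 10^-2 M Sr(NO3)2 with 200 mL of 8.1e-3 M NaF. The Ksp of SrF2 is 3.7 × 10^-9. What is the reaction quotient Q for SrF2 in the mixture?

Q ≈ 3.0 × 10^-7

Total volume = 274 + 200 = 474 mL.
[Sr^2+] = 4.5 × 10^-2 × (274/474) = 2.60 x 10^-2 M
[F^-] = 8.1 × 10^-3 × (200/474) = 3.42 x 10^-3 M
SrF2(s) <=> Sr^2+(aq) + 2 F^-(aq), so Q = [Sr^2+][F^-]^2
Q = (2.60 x 10^-2)(3.42 x 10^-3)^2 = 3.0 x 10^-7
Q > Ksp, so SrF2 will precipitate.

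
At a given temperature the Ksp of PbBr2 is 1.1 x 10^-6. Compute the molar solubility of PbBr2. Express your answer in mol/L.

PbBr2(s) ⇌ Pb^2+(aq) + 2 Br^-(aq)
Ksp = [Pb^2+][Br^-]^2
For each mole of PbBr2 that dissolves: [Pb^2+] = s, [Br^-] = 2s.
Ksp = s(2s)^2 = 4s^3
s = (1.1 x 10^-6 / 4)^(1/3) = 6.5 x 10^-3 M

6.5 × 10^-3 M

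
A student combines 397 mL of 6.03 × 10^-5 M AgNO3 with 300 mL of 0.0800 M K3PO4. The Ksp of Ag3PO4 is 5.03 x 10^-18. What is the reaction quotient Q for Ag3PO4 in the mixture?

Total volume = 397 + 300 = 697 mL.
[Ag^+] = 6.03 × 10^-5 × (397/697) = 3.435 x 10^-5 M
[PO4^3-] = 8.00 × 10^-2 × (300/697) = 3.443 × 10^-2 M
Ag3PO4(s) ⇌ 3 Ag^+ + PO4^3-, so Q = [Ag^+]^3[PO4^3-]
Q = (3.435 × 10^-5)^3(3.443 x 10^-2) = 1.40 × 10^-15
Q > Ksp, so Ag3PO4 will precipitate.

Q = 1.40 x 10^-15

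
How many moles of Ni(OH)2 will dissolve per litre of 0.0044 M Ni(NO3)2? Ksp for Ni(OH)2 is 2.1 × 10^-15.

3.5 × 10^-7 M

Ni(OH)2(s) ⇌ Ni^2+ + 2 OH^-
Ksp = [Ni^2+][OH^-]^2
If s mol/L dissolves here, [Ni^2+] = 0.0044 + s ≈ 0.0044, [OH^-] = 2s (Ksp is small, so little additional dissolves).
Ksp ≈ 0.0044 × (2s)^2
s = 3.5 x 10^-7 M
Check: s = 3.5 × 10^-7 ≪ 0.0044, so the approximation is valid.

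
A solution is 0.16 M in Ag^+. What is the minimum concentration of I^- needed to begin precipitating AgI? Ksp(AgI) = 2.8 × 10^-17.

[I^-] = 1.8 × 10^-16 M

AgI(s) <=> Ag^+ + I^-
Ksp = [Ag^+][I^-]
Precipitation begins when Q = Ksp. With [Ag^+] = 0.16 M:
2.8 × 10^-17 = (0.16) × [I^-]
[I^-] = (2.8 × 10^-17 / 1.6 × 10^-1) = 1.8 x 10^-16 M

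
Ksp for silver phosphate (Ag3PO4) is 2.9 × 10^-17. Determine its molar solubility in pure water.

3.2 × 10^-5 M

Ag3PO4(s) ⇌ 3 Ag^+ + PO4^3-
Ksp = [Ag^+]^3[PO4^3-]
For each mole of Ag3PO4 that dissolves: [Ag^+] = 3s, [PO4^3-] = s.
Substituting: Ksp = (3s)^3s = 27s^4
Solving, s = (2.9 × 10^-17/27)^(1/4) = 3.2 x 10^-5 M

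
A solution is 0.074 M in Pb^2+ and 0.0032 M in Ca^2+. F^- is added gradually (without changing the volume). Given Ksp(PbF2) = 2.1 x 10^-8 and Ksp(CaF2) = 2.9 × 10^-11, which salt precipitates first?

CaF2

Precipitation of each salt starts when its ion product equals its Ksp.
For PbF2: 2.1 x 10^-8 = 0.074 × [F^-]^2  ⇒  [F^-] = 5.3 × 10^-4 M.
For CaF2: 2.9 × 10^-11 = 0.0032 × [F^-]^2  ⇒  [F^-] = 9.5 x 10^-5 M.
The salt with the lower threshold [F^-] precipitates first: CaF2.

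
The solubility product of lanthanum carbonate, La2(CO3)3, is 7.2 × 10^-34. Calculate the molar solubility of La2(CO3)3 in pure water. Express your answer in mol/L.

s = 9.2e-8 M

La2(CO3)3(s) ⇌ 2 La^3+(aq) + 3 CO3^2-(aq)
Ksp = [La^3+]^2[CO3^2-]^3
Let s = molar solubility. Then [La^3+] = 2s and [CO3^2-] = 3s.
Ksp = (2s)^2(3s)^3 = 108s^5
s^5 = 7.2 × 10^-34 / 108, so s = 9.2 × 10^-8 M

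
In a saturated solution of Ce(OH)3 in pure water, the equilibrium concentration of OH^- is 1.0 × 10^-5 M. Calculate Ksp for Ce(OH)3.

Ksp ≈ 3.3 x 10^-21

Ce(OH)3(s) ⇌ Ce^3+ + 3 OH^-
Stoichiometry gives [Ce^3+] = (1/3)[OH^-] = 3.33 × 10^-6 M.
Ksp = [Ce^3+][OH^-]^3
Ksp = 3.33 × 10^-6 × (1.0 × 10^-5)^3 = 3.3 × 10^-21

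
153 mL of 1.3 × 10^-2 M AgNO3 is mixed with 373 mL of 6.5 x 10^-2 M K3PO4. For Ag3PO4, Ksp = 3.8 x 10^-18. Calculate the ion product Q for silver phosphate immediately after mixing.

2.5 × 10^-9

Total volume = 153 + 373 = 526 mL.
[Ag^+] = 1.3 × 10^-2 × (153/526) = 3.78 × 10^-3 M
[PO4^3-] = 6.5 × 10^-2 × (373/526) = 4.61 × 10^-2 M
Ag3PO4(s) <=> 3 Ag^+(aq) + PO4^3-(aq), so Q = [Ag^+]^3[PO4^3-]
Q = (3.78 × 10^-3)^3(4.61 x 10^-2) = 2.5 × 10^-9
Q > Ksp, so Ag3PO4 will precipitate.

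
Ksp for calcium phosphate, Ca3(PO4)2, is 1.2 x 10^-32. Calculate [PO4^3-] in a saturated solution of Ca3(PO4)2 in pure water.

Ca3(PO4)2(s) <=> 3 Ca^2+(aq) + 2 PO4^3-(aq)
Ksp = [Ca^2+]^3[PO4^3-]^2
With molar solubility s: [Ca^2+] = 3s, [PO4^3-] = 2s.
Ksp = (3s)^3(2s)^2 = 108s^5
s^5 = 1.2 x 10^-32 / 108, so s = 1.62 × 10^-7 M
[PO4^3-] = 2s = 3.2 × 10^-7 M

[PO4^3-] = 3.2 × 10^-7 M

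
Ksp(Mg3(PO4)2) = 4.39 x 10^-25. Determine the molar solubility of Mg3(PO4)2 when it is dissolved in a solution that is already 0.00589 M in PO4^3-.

7.77 x 10^-8 M

Mg3(PO4)2(s) <=> 3 Mg^2+(aq) + 2 PO4^3-(aq)
Ksp = [Mg^2+]^3[PO4^3-]^2
Let s = moles of Mg3(PO4)2 that dissolve per litre. [Mg^2+] = 3s, [PO4^3-] = 0.00589 + 2s ≈ 0.00589 (Ksp is small, so little additional dissolves).
Ksp ≈ (3s)^3 × (0.00589)^2
s = 7.77 × 10^-8 M
Check: 2s = 1.6 x 10^-7 ≪ 0.00589, so the approximation is valid.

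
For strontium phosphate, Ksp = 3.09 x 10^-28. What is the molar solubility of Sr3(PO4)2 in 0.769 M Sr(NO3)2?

s = 1.30 × 10^-14 M

Sr3(PO4)2(s) ⇌ 3 Sr^2+(aq) + 2 PO4^3-(aq)
Ksp = [Sr^2+]^3[PO4^3-]^2
If s mol/L dissolves here, [Sr^2+] = 0.769 + 3s ≈ 0.769, [PO4^3-] = 2s (common-ion effect: Sr^2+ is already 0.769 M).
Ksp ≈ (0.769)^3 × (2s)^2
s = 1.30 × 10^-14 M
Check: 3s = 3.9 × 10^-14 ≪ 0.769, so the approximation is valid.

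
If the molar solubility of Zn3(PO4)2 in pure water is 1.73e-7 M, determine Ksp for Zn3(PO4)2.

Ksp = 1.67 × 10^-32

Zn3(PO4)2(s) ⇌ 3 Zn^2+(aq) + 2 PO4^3-(aq)
Let s = molar solubility. Then [Zn^2+] = 3s and [PO4^3-] = 2s.
Ksp = [Zn^2+]^3[PO4^3-]^2
Substituting: Ksp = (3s)^3(2s)^2 = 108s^5
With s = 1.73 × 10^-7: Ksp = 1.67 x 10^-32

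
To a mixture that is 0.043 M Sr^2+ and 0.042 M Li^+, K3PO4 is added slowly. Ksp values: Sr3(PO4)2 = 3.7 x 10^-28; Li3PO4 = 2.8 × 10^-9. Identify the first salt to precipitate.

Precipitation of each salt starts when its ion product equals its Ksp.
For Sr3(PO4)2: 3.7 x 10^-28 = (0.043)^3 × [PO4^3-]^2  ⇒  [PO4^3-] = 2.2 × 10^-12 M.
For Li3PO4: 2.8 × 10^-9 = (0.042)^3 × [PO4^3-]  ⇒  [PO4^3-] = 3.8 × 10^-5 M.
The salt with the lower threshold [PO4^3-] precipitates first: Sr3(PO4)2.

Sr3(PO4)2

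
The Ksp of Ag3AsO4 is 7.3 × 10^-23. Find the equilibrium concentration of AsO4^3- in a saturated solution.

[AsO4^3-] ≈ 1.3e-6 M

Ag3AsO4(s) <=> 3 Ag^+ + AsO4^3-
Ksp = [Ag^+]^3[AsO4^3-]
Let s = molar solubility. Then [Ag^+] = 3s and [AsO4^3-] = s.
Ksp = (3s)^3s = 27s^4
Solving, s = (7.3 × 10^-23/27)^(1/4) = 1.28 x 10^-6 M
[AsO4^3-] = s = 1.3 × 10^-6 M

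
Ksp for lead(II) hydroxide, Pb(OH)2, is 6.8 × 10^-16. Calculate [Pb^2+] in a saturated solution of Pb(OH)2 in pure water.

[Pb^2+] ≈ 5.5 × 10^-6 M

Pb(OH)2(s) <=> Pb^2+(aq) + 2 OH^-(aq)
Ksp = [Pb^2+][OH^-]^2
For each mole of Pb(OH)2 that dissolves: [Pb^2+] = s, [OH^-] = 2s.
So Ksp = s × (2s)^2 = 4s^3
Solving, s = (6.8 × 10^-16/4)^(1/3) = 5.54 × 10^-6 M
[Pb^2+] = s = 5.5 x 10^-6 M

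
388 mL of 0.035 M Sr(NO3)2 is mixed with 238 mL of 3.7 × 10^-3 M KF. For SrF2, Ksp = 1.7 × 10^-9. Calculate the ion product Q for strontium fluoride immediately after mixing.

4.3e-8

Total volume = 388 + 238 = 626 mL.
[Sr^2+] = 3.5 x 10^-2 × (388/626) = 2.17 x 10^-2 M
[F^-] = 3.7 × 10^-3 × (238/626) = 1.41 × 10^-3 M
SrF2(s) <=> Sr^2+(aq) + 2 F^-(aq), so Q = [Sr^2+][F^-]^2
Q = (2.17 x 10^-2)(1.41 × 10^-3)^2 = 4.3 x 10^-8
Q > Ksp, so SrF2 will precipitate.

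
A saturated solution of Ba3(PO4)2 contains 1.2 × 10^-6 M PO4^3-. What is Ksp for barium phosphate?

Ba3(PO4)2(s) ⇌ 3 Ba^2+ + 2 PO4^3-
Stoichiometry gives [Ba^2+] = (3/2)[PO4^3-] = 1.80 x 10^-6 M.
Ksp = [Ba^2+]^3[PO4^3-]^2
Ksp = (1.80 × 10^-6)^3 × (1.2 × 10^-6)^2 = 8.4 x 10^-30

8.4e-30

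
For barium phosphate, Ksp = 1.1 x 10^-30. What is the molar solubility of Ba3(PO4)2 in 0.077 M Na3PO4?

s ≈ 1.9e-10 M

Ba3(PO4)2(s) <=> 3 Ba^2+ + 2 PO4^3-
Ksp = [Ba^2+]^3[PO4^3-]^2
If s mol/L dissolves here, [Ba^2+] = 3s, [PO4^3-] = 0.077 + 2s ≈ 0.077 (common-ion effect: PO4^3- is already 0.077 M).
Ksp ≈ (3s)^3 × (0.077)^2
s = 1.9 × 10^-10 M
Check: 2s = 3.8 x 10^-10 ≪ 0.077, so the approximation is valid.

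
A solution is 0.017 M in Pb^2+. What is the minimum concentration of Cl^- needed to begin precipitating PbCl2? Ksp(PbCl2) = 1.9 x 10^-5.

[Cl^-] ≈ 3.3 × 10^-2 M

PbCl2(s) <=> Pb^2+(aq) + 2 Cl^-(aq)
Ksp = [Pb^2+][Cl^-]^2
Precipitation begins when Q = Ksp. With [Pb^2+] = 0.017 M:
1.9 x 10^-5 = (0.017) × [Cl^-]^2
[Cl^-] = (1.9 x 10^-5 / 1.7 x 10^-2)^(1/2) = 3.3 × 10^-2 M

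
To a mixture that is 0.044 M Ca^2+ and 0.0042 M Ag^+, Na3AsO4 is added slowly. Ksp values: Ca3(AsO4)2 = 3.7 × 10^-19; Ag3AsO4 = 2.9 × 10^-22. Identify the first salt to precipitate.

Ag3AsO4

Precipitation of each salt starts when its ion product equals its Ksp.
For Ca3(AsO4)2: 3.7 × 10^-19 = (0.044)^3 × [AsO4^3-]^2  ⇒  [AsO4^3-] = 6.6 x 10^-8 M.
For Ag3AsO4: 2.9 × 10^-22 = (0.0042)^3 × [AsO4^3-]  ⇒  [AsO4^3-] = 3.9 × 10^-15 M.
The salt with the lower threshold [AsO4^3-] precipitates first: Ag3AsO4.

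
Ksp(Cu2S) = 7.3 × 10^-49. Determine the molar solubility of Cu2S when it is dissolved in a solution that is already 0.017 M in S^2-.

s = 3.3e-24 M

Cu2S(s) <=> 2 Cu^+ + S^2-
Ksp = [Cu^+]^2[S^2-]
If s mol/L dissolves here, [Cu^+] = 2s, [S^2-] = 0.017 + s ≈ 0.017 (common-ion effect: S^2- is already 0.017 M).
Ksp ≈ (2s)^2 × 0.017
s = 3.3 × 10^-24 M
Check: s = 3.3 x 10^-24 ≪ 0.017, so the approximation is valid.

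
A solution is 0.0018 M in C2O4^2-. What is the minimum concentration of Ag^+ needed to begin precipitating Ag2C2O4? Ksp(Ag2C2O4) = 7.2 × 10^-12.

Ag2C2O4(s) <=> 2 Ag^+(aq) + C2O4^2-(aq)
Ksp = [Ag^+]^2[C2O4^2-]
Precipitation begins when Q = Ksp. With [C2O4^2-] = 0.0018 M:
7.2 × 10^-12 = (0.0018) × [Ag^+]^2
[Ag^+] = (7.2 × 10^-12 / 1.8 × 10^-3)^(1/2) = 6.3 x 10^-5 M

6.3 × 10^-5 M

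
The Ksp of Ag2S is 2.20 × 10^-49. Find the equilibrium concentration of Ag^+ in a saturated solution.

[Ag^+] = 7.61 × 10^-17 M

Ag2S(s) ⇌ 2 Ag^+ + S^2-
Ksp = [Ag^+]^2[S^2-]
For each mole of Ag2S that dissolves: [Ag^+] = 2s, [S^2-] = s.
Ksp = (2s)^2s = 4s^3
Solving, s = (2.20 × 10^-49/4)^(1/3) = 3.803 × 10^-17 M
[Ag^+] = 2s = 7.61 × 10^-17 M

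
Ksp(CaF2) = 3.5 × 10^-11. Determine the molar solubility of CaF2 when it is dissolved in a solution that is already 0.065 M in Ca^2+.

1.2 × 10^-5 M

CaF2(s) ⇌ Ca^2+(aq) + 2 F^-(aq)
Ksp = [Ca^2+][F^-]^2
Let s be the molar solubility in this solution. [Ca^2+] = 0.065 + s ≈ 0.065, [F^-] = 2s (since the Ca^2+ already present dominates).
Ksp ≈ 0.065 × (2s)^2
s = 1.2 x 10^-5 M
Check: s = 1.2 × 10^-5 ≪ 0.065, so the approximation is valid.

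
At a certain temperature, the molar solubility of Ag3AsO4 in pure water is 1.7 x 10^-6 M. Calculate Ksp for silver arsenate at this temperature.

Ag3AsO4(s) <=> 3 Ag^+(aq) + AsO4^3-(aq)
For each mole of Ag3AsO4 that dissolves: [Ag^+] = 3s, [AsO4^3-] = s.
Ksp = [Ag^+]^3[AsO4^3-]
Ksp = (3s)^3s = 27s^4
With s = 1.7 × 10^-6: Ksp = 2.3 × 10^-22

2.3e-22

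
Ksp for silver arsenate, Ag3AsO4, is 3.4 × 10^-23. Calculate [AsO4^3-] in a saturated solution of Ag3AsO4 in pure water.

[AsO4^3-] = 1.1e-6 M

Ag3AsO4(s) ⇌ 3 Ag^+(aq) + AsO4^3-(aq)
Ksp = [Ag^+]^3[AsO4^3-]
If s mol/L of Ag3AsO4 dissolves, [Ag^+] = 3s and [AsO4^3-] = s.
So Ksp = (3s)^3 × s = 27s^4
s = (3.4 × 10^-23 / 27)^(1/4) = 1.06 x 10^-6 M
[AsO4^3-] = s = 1.1 × 10^-6 M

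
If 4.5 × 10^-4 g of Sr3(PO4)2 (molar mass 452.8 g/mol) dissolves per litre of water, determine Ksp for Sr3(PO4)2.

Molar solubility s = (4.5 × 10^-4 g/L) / (452.8 g/mol) = 9.94 × 10^-7 M.
Sr3(PO4)2(s) ⇌ 3 Sr^2+(aq) + 2 PO4^3-(aq)
Let s = molar solubility. Then [Sr^2+] = 3s and [PO4^3-] = 2s.
Ksp = [Sr^2+]^3[PO4^3-]^2
So Ksp = (3s)^3 × (2s)^2 = 108s^5
Ksp = 108 × (9.94 × 10^-7)^5 = 1.0 x 10^-28

Ksp ≈ 1.0 x 10^-28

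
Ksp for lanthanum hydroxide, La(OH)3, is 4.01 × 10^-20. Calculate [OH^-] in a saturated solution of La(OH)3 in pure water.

La(OH)3(s) <=> La^3+(aq) + 3 OH^-(aq)
Ksp = [La^3+][OH^-]^3
Let s = molar solubility. Then [La^3+] = s and [OH^-] = 3s.
Ksp = s(3s)^3 = 27s^4
s^4 = 4.01 × 10^-20 / 27, so s = 6.208 × 10^-6 M
[OH^-] = 3s = 1.86 × 10^-5 M

1.86 x 10^-5 M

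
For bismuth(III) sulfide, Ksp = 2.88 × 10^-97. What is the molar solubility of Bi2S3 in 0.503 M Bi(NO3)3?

Bi2S3(s) <=> 2 Bi^3+(aq) + 3 S^2-(aq)
Ksp = [Bi^3+]^2[S^2-]^3
Let s = moles of Bi2S3 that dissolve per litre. [Bi^3+] = 0.503 + 2s ≈ 0.503, [S^2-] = 3s (Ksp is small, so little additional dissolves).
Ksp ≈ (0.503)^2 × (3s)^3
s = 3.48 × 10^-33 M
Check: 2s = 7.0 × 10^-33 ≪ 0.503, so the approximation is valid.

s = 3.48e-33 M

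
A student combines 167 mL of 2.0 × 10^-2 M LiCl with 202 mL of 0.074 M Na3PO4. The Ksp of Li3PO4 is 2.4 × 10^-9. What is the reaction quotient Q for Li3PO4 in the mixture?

Total volume = 167 + 202 = 369 mL.
[Li^+] = 2.0 × 10^-2 × (167/369) = 9.05 × 10^-3 M
[PO4^3-] = 7.4 x 10^-2 × (202/369) = 4.05 × 10^-2 M
Li3PO4(s) ⇌ 3 Li^+ + PO4^3-, so Q = [Li^+]^3[PO4^3-]
Q = (9.05 × 10^-3)^3(4.05 × 10^-2) = 3.0 × 10^-8
Q > Ksp, so Li3PO4 will precipitate.

Q = 3.0e-8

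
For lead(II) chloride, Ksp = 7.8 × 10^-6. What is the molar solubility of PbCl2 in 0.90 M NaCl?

s = 9.6 × 10^-6 M

PbCl2(s) ⇌ Pb^2+(aq) + 2 Cl^-(aq)
Ksp = [Pb^2+][Cl^-]^2
Let s = moles of PbCl2 that dissolve per litre. [Pb^2+] = s, [Cl^-] = 0.90 + 2s ≈ 0.90 (Ksp is small, so little additional dissolves).
Ksp ≈ s × (0.90)^2
s = 9.6 × 10^-6 M
Check: 2s = 1.9 × 10^-5 ≪ 0.90, so the approximation is valid.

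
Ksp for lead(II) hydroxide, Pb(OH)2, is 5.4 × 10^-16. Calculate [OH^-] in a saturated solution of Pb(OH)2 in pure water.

[OH^-] ≈ 1.0 × 10^-5 M

Pb(OH)2(s) <=> Pb^2+ + 2 OH^-
Ksp = [Pb^2+][OH^-]^2
Let s = molar solubility. Then [Pb^2+] = s and [OH^-] = 2s.
Ksp = s(2s)^2 = 4s^3
s = (5.4 × 10^-16 / 4)^(1/3) = 5.13 × 10^-6 M
[OH^-] = 2s = 1.0 x 10^-5 M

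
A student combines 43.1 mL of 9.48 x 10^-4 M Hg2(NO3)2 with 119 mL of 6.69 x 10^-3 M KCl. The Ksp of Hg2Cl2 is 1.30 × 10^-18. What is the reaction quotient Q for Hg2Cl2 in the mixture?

Total volume = 43.1 + 119 = 162.1 mL.
[Hg2^2+] = 9.48 × 10^-4 × (43.1/162.1) = 2.521 x 10^-4 M
[Cl^-] = 6.69 x 10^-3 × (119/162.1) = 4.911 x 10^-3 M
Hg2Cl2(s) ⇌ Hg2^2+(aq) + 2 Cl^-(aq), so Q = [Hg2^2+][Cl^-]^2
Q = (2.521 x 10^-4)(4.911 × 10^-3)^2 = 6.08 x 10^-9
Q > Ksp, so Hg2Cl2 will precipitate.

Q = 6.08 x 10^-9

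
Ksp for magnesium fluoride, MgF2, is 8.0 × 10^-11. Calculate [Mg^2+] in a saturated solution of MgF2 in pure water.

[Mg^2+] = 2.7 × 10^-4 M

MgF2(s) ⇌ Mg^2+(aq) + 2 F^-(aq)
Ksp = [Mg^2+][F^-]^2
With molar solubility s: [Mg^2+] = s, [F^-] = 2s.
So Ksp = s × (2s)^2 = 4s^3
s = (8.0 × 10^-11 / 4)^(1/3) = 2.71 × 10^-4 M
[Mg^2+] = s = 2.7 x 10^-4 M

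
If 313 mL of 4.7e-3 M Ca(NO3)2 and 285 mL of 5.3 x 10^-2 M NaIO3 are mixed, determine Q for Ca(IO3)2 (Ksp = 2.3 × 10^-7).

1.6e-6

Total volume = 313 + 285 = 598 mL.
[Ca^2+] = 4.7 × 10^-3 × (313/598) = 2.46 × 10^-3 M
[IO3^-] = 5.3 × 10^-2 × (285/598) = 2.53 × 10^-2 M
Ca(IO3)2(s) ⇌ Ca^2+(aq) + 2 IO3^-(aq), so Q = [Ca^2+][IO3^-]^2
Q = (2.46 x 10^-3)(2.53 × 10^-2)^2 = 1.6 x 10^-6
Q > Ksp, so Ca(IO3)2 will precipitate.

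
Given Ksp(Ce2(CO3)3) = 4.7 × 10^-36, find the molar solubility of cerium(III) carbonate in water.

Ce2(CO3)3(s) ⇌ 2 Ce^3+(aq) + 3 CO3^2-(aq)
Ksp = [Ce^3+]^2[CO3^2-]^3
If s mol/L of Ce2(CO3)3 dissolves, [Ce^3+] = 2s and [CO3^2-] = 3s.
Ksp = (2s)^2(3s)^3 = 108s^5
s^5 = 4.7 × 10^-36 / 108, so s = 3.4 x 10^-8 M

s = 3.4e-8 M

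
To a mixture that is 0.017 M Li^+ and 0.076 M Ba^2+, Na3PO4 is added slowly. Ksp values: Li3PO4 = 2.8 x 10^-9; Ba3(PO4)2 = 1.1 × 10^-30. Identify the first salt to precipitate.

Ba3(PO4)2

Each salt begins to precipitate when Q = Ksp, i.e. when [PO4^3-] reaches its threshold.
For Li3PO4: 2.8 x 10^-9 = (0.017)^3 × [PO4^3-]  ⇒  [PO4^3-] = 5.7 × 10^-4 M.
For Ba3(PO4)2: 1.1 × 10^-30 = (0.076)^3 × [PO4^3-]^2  ⇒  [PO4^3-] = 5.0 x 10^-14 M.
The salt with the lower threshold [PO4^3-] precipitates first: Ba3(PO4)2.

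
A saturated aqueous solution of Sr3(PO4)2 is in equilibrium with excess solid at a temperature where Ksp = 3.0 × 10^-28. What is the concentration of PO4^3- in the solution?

2.5 x 10^-6 M

Sr3(PO4)2(s) <=> 3 Sr^2+ + 2 PO4^3-
Ksp = [Sr^2+]^3[PO4^3-]^2
With molar solubility s: [Sr^2+] = 3s, [PO4^3-] = 2s.
Ksp = (3s)^3(2s)^2 = 108s^5
s = (3.0 × 10^-28 / 108)^(1/5) = 1.23 × 10^-6 M
[PO4^3-] = 2s = 2.5 × 10^-6 M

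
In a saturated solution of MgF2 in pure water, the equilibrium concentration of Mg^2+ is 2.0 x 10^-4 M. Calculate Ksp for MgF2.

MgF2(s) ⇌ Mg^2+ + 2 F^-
Stoichiometry gives [F^-] = (2/1)[Mg^2+] = 4.00 × 10^-4 M.
Ksp = [Mg^2+][F^-]^2
Ksp = 2.0 × 10^-4 × (4.00 × 10^-4)^2 = 3.2 x 10^-11

3.2 × 10^-11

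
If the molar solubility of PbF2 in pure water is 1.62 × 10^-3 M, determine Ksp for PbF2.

1.70 x 10^-8

PbF2(s) <=> Pb^2+(aq) + 2 F^-(aq)
Let s = molar solubility. Then [Pb^2+] = s and [F^-] = 2s.
Ksp = [Pb^2+][F^-]^2
So Ksp = s × (2s)^2 = 4s^3
Ksp = 4 × (1.62 x 10^-3)^3 = 1.70 × 10^-8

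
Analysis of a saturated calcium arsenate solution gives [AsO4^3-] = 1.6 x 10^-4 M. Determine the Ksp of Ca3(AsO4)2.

Ca3(AsO4)2(s) ⇌ 3 Ca^2+(aq) + 2 AsO4^3-(aq)
Stoichiometry gives [Ca^2+] = (3/2)[AsO4^3-] = 2.40 × 10^-4 M.
Ksp = [Ca^2+]^3[AsO4^3-]^2
Ksp = (2.40 x 10^-4)^3 × (1.6 x 10^-4)^2 = 3.5 x 10^-19

Ksp ≈ 3.5e-19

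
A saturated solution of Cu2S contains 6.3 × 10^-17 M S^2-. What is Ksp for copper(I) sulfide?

Ksp ≈ 1.0 x 10^-48

Cu2S(s) ⇌ 2 Cu^+ + S^2-
Stoichiometry gives [Cu^+] = (2/1)[S^2-] = 1.26 x 10^-16 M.
Ksp = [Cu^+]^2[S^2-]
Ksp = (1.26 × 10^-16)^2 × 6.3 x 10^-17 = 1.0 × 10^-48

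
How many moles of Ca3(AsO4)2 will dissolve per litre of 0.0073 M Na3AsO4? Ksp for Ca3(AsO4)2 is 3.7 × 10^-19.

Ca3(AsO4)2(s) ⇌ 3 Ca^2+ + 2 AsO4^3-
Ksp = [Ca^2+]^3[AsO4^3-]^2
Let s be the molar solubility in this solution. [Ca^2+] = 3s, [AsO4^3-] = 0.0073 + 2s ≈ 0.0073 (Ksp is small, so little additional dissolves).
Ksp ≈ (3s)^3 × (0.0073)^2
s = 6.4 × 10^-6 M
Check: 2s = 1.3 × 10^-5 ≪ 0.0073, so the approximation is valid.

s = 6.4e-6 M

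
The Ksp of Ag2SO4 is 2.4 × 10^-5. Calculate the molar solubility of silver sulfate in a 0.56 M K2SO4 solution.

Ag2SO4(s) <=> 2 Ag^+ + SO4^2-
Ksp = [Ag^+]^2[SO4^2-]
Let s = moles of Ag2SO4 that dissolve per litre. [Ag^+] = 2s, [SO4^2-] = 0.56 + s ≈ 0.56 (since SO4^2- from K2SO4 dominates).
Ksp ≈ (2s)^2 × 0.56
s = 3.3 x 10^-3 M
Check: s = 3.3 × 10^-3 ≪ 0.56, so the approximation is valid.

s ≈ 3.3 x 10^-3 M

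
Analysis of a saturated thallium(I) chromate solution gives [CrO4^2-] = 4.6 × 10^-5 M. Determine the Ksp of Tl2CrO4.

Ksp = 3.9 × 10^-13

Tl2CrO4(s) <=> 2 Tl^+ + CrO4^2-
Stoichiometry gives [Tl^+] = (2/1)[CrO4^2-] = 9.20 × 10^-5 M.
Ksp = [Tl^+]^2[CrO4^2-]
Ksp = (9.20 × 10^-5)^2 × 4.6 × 10^-5 = 3.9 × 10^-13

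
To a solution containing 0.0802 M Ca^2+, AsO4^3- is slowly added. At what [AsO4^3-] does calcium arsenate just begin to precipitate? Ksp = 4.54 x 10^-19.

Ca3(AsO4)2(s) ⇌ 3 Ca^2+(aq) + 2 AsO4^3-(aq)
Ksp = [Ca^2+]^3[AsO4^3-]^2
Precipitation begins when Q = Ksp. With [Ca^2+] = 0.0802 M:
4.54 x 10^-19 = (0.0802)^3 × [AsO4^3-]^2
[AsO4^3-] = (4.54 x 10^-19 / 5.158 x 10^-4)^(1/2) = 2.97 x 10^-8 M

2.97 x 10^-8 M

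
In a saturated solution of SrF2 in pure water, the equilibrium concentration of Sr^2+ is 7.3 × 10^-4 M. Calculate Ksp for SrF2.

SrF2(s) ⇌ Sr^2+(aq) + 2 F^-(aq)
Stoichiometry gives [F^-] = (2/1)[Sr^2+] = 1.46 × 10^-3 M.
Ksp = [Sr^2+][F^-]^2
Ksp = 7.3 x 10^-4 × (1.46 × 10^-3)^2 = 1.6 x 10^-9

Ksp = 1.6 x 10^-9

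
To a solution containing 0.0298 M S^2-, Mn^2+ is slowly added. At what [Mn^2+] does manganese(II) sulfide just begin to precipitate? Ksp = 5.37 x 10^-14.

[Mn^2+] ≈ 1.80e-12 M

MnS(s) <=> Mn^2+ + S^2-
Ksp = [Mn^2+][S^2-]
Precipitation begins when Q = Ksp. With [S^2-] = 0.0298 M:
5.37 x 10^-14 = (0.0298) × [Mn^2+]
[Mn^2+] = (5.37 x 10^-14 / 2.98 x 10^-2) = 1.80 × 10^-12 M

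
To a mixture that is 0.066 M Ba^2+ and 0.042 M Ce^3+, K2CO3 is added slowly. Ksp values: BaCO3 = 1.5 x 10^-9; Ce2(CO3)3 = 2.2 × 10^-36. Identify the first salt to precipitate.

Precipitation of each salt starts when its ion product equals its Ksp.
For BaCO3: 1.5 x 10^-9 = 0.066 × [CO3^2-]  ⇒  [CO3^2-] = 2.3 x 10^-8 M.
For Ce2(CO3)3: 2.2 × 10^-36 = (0.042)^2 × [CO3^2-]^3  ⇒  [CO3^2-] = 1.1 x 10^-11 M.
The salt with the lower threshold [CO3^2-] precipitates first: Ce2(CO3)3.

Ce2(CO3)3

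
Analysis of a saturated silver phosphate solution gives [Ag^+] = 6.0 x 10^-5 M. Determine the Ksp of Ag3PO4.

Ksp = 4.3e-18

Ag3PO4(s) ⇌ 3 Ag^+(aq) + PO4^3-(aq)
Stoichiometry gives [PO4^3-] = (1/3)[Ag^+] = 2.00 × 10^-5 M.
Ksp = [Ag^+]^3[PO4^3-]
Ksp = (6.0 × 10^-5)^3 × 2.00 × 10^-5 = 4.3 × 10^-18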